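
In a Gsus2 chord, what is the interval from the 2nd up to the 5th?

perfect fourth

Spelling the chord: G–A–D.
So we need the interval from A up to D.
Counting 4 letters and 5 half steps from A gives a perfect fourth.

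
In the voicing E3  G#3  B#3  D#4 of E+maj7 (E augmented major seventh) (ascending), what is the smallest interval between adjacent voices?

Adjacent intervals: E3→G#3 = major third; G#3→B#3 = major third; B#3→D#4 = minor third.
The smallest is B#3 to D#4, a minor third (3 semitones).

m3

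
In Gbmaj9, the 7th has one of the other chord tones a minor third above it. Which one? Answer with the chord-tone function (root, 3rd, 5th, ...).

9th

Gbmaj9 is spelled Gb Bb Db F Ab.
The 7th is F. A minor third above F is Ab.
Ab is the chord's 9th.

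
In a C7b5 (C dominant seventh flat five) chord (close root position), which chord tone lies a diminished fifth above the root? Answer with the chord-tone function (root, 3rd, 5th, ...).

C7b5 (C dominant seventh flat five) is spelled C-E-Gb-Bb.
The root is C. A diminished fifth above C is Gb.
Gb is the chord's 5th.

5th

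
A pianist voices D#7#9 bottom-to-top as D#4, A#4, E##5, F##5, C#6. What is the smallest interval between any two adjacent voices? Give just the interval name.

minor second

Adjacent intervals: D#4→A#4 = perfect fifth; A#4→E##5 = augmented fifth; E##5→F##5 = minor second; F##5→C#6 = diminished fifth.
The smallest is E##5 to F##5, a minor second (1 semitone).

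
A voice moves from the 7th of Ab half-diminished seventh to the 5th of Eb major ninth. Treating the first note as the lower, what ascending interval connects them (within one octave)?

major 3rd

The 7th of Ab half-diminished seventh is Gb; the 5th of Eb major ninth is Bb.
Gb up to Bb spans 3 letter names and 4 semitones — a major third.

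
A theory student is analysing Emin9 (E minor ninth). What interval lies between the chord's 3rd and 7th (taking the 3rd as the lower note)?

perfect 5th

Em9 (E minor ninth) is spelled E-G-B-D-F#.
That puts G below D.
G up to D spans 5 letter names and 7 semitones — a perfect fifth.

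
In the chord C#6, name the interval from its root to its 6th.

M6

C# major sixth is spelled C#-E#-G#-A#.
That puts C# below A#.
C# up to A# spans 6 letter names and 9 semitones — a major sixth.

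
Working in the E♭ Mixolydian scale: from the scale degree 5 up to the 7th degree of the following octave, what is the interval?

The scale runs E♭ F G A♭ B♭ C D♭.
So we need the interval from B♭ up to D♭.
10 letter names make it a tenth; at 15 semitones (a half step narrower than major) the quality is minor.

minor 10th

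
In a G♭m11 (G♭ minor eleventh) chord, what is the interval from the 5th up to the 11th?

G♭m11 (G♭ minor eleventh): G♭ B𝄫 D♭ F♭ A♭ C♭.
5th = D♭; 11th = C♭.
7 letter names make it a seventh; at 10 semitones (a half step narrower than major) the quality is minor.

minor 7th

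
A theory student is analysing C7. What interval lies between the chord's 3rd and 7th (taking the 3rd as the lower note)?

C7: C, E, G, Bb.
3rd = E; 7th = Bb.
From E to Bb: 6 semitones over a fifth = diminished.

diminished fifth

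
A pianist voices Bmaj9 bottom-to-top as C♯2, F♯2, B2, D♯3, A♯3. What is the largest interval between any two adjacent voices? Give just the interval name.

perfect 5th

Adjacent intervals: C♯2→F♯2 = perfect fourth; F♯2→B2 = perfect fourth; B2→D♯3 = major third; D♯3→A♯3 = perfect fifth.
The largest is D♯3 to A♯3, a perfect fifth (7 semitones).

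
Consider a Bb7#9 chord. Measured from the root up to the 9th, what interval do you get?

augmented ninth

Bb dominant seventh sharp nine: Bb–D–F–Ab–C#.
The root is Bb and the 9th is C#.
From Bb to C#: 15 semitones over a ninth = augmented.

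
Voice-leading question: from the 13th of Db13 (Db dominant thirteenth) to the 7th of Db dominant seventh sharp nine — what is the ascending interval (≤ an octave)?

minor second

The 13th of Db13 (Db dominant thirteenth) is Bb; the 7th of Db dominant seventh sharp nine is Cb.
2 letter names make it a second; at 1 semitone (a half step narrower than major) the quality is minor.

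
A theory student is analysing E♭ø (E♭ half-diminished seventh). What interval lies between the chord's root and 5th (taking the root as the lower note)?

d5

The chord tones of E♭ø (E♭ half-diminished seventh) are E♭-G♭-B𝄫-D♭.
Root = E♭; 5th = B𝄫.
From E♭ to B𝄫: 6 semitones over a fifth = diminished.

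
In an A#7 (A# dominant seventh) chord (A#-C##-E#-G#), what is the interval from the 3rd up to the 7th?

So we need the interval from C## up to G#.
From C## to G#: 6 semitones over a fifth = diminished.
That tritone between 3rd and 7th is what gives the dominant seventh its pull toward resolution.

diminished fifth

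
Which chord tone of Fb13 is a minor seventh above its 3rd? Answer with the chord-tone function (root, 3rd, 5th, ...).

Fb13 (Fb dominant thirteenth) is spelled Fb, Ab, Cb, Ebb, Gb, Db.
The 3rd is Ab. A minor seventh above Ab is Gb.
Gb is the chord's 9th.

9th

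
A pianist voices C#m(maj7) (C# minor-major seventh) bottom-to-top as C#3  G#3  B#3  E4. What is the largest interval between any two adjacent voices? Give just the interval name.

Adjacent intervals: C#3→G#3 = perfect fifth; G#3→B#3 = major third; B#3→E4 = diminished fourth.
The largest is C#3 to G#3, a perfect fifth (7 semitones).

perfect fifth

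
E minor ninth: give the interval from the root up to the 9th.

E minor ninth is spelled E–G–B–D–F#.
So we need the interval from E up to F#.
Counting 9 letters and 14 half steps from E gives a major ninth.

major ninth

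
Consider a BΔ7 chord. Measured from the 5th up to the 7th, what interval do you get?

major third

B major seventh is spelled B D♯ F♯ A♯.
So we need the interval from F♯ up to A♯.
Counting 3 letters and 4 half steps from F♯ gives a major third.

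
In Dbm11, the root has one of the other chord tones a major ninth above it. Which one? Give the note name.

Spelling the chord: Db, Fb, Ab, Cb, Eb, Gb.
The root is Db. A major ninth above Db is Eb.
Eb is the chord's 9th.

Eb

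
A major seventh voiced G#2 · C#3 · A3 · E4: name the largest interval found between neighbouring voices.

Adjacent intervals: G#2→C#3 = perfect fourth; C#3→A3 = minor sixth; A3→E4 = perfect fifth.
The largest is C#3 to A3, a minor sixth (8 semitones).

minor 6th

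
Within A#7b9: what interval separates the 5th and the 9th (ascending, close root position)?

The chord tones of A#7b9 are A# C## E# G# B.
So we need the interval from E# up to B.
From E# to B: 6 semitones over a fifth = diminished.

diminished 5th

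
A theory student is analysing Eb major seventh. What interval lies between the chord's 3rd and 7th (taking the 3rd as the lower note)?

EbM7: Eb, G, Bb, D.
3rd = G; 7th = D.
Counting 5 letters and 7 half steps from G gives a perfect fifth.

perfect fifth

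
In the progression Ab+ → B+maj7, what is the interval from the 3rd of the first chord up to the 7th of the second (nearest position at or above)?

A6

The 3rd of Ab+ is C; the 7th of B+maj7 is A#.
From C to A#: 10 semitones over a sixth = augmented.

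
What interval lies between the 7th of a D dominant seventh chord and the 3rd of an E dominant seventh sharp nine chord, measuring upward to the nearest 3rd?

D dominant seventh has C as its 7th, and E dominant seventh sharp nine has G♯ as its 3rd.
5 letter names make it a fifth; at 8 semitones (a half step wider than perfect) the quality is augmented.

augmented 5th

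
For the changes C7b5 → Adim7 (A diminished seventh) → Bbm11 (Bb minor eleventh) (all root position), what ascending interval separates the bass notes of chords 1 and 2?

M6

The roots are C and A.
C up to A spans 6 letter names and 9 semitones — a major sixth.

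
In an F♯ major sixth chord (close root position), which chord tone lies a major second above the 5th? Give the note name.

F♯ major sixth is spelled F♯–A♯–C♯–D♯.
The 5th is C♯. A major second above C♯ is D♯.
D♯ is the chord's 6th.

D#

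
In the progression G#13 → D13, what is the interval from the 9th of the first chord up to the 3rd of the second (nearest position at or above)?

G#13 has A# as its 9th, and D13 has F# as its 3rd.
6 letter names make it a sixth; at 8 semitones (a half step narrower than major) the quality is minor.

minor sixth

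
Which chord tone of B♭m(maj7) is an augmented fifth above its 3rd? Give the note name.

A

B♭m(maj7): B♭–D♭–F–A.
The 3rd is D♭. An augmented fifth above D♭ is A.
A is the chord's 7th.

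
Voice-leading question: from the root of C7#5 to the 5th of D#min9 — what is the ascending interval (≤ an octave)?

A6

C7#5 has C as its root, and D#min9 has A# as its 5th.
C up to A# is 10 semitones, a half step wider than a major sixth, so the interval is augmented.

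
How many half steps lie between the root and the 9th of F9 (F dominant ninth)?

14

The chord tones of F9 (F dominant ninth) are F A C Eb G.
F to G is a major ninth: 14 semitones.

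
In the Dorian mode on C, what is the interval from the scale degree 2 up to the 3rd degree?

C dorian: C D E♭ F G A B♭.
The scale degree 2 is D and the scale degree 3 is E♭.
From D to E♭: 1 semitone over a second = minor.

minor second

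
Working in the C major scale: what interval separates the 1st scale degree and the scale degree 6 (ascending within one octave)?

Spelling the C major scale: C D E F G A B.
So we need the interval from C up to A.
C up to A spans 6 letter names and 9 semitones — a major sixth.

major 6th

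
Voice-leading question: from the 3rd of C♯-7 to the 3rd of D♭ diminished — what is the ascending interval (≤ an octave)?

d2

The 3rd of C♯-7 is E; the 3rd of D♭ diminished is F♭.
2 letter names make it a second; at 0 semitones (a whole step narrower than major) the quality is diminished.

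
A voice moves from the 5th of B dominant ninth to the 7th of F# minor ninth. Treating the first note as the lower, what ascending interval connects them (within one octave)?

minor 7th

B dominant ninth has F# as its 5th, and F# minor ninth has E as its 7th.
7 letter names make it a seventh; at 10 semitones (a half step narrower than major) the quality is minor.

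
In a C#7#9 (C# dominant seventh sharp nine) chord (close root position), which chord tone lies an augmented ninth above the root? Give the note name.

The chord tones of C# dominant seventh sharp nine are C#–E#–G#–B–D##.
The root is C#. An augmented ninth above C# is D##.
D## is the chord's 9th.

D##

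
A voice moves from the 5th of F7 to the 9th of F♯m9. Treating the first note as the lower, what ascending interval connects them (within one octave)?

A5

F7 has C as its 5th, and F♯m9 has G♯ as its 9th.
C up to G♯ is 8 semitones, a half step wider than a perfect fifth, so the interval is augmented.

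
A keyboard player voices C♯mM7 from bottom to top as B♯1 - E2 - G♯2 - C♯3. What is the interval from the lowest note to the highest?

The outer voices are B♯1 and C♯3.
9 letter names make it a ninth; at 13 semitones (a half step narrower than major) the quality is minor.

m9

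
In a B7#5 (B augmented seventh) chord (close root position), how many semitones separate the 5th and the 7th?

The chord tones of B augmented seventh are B, D#, F##, A.
F## to A is a diminished third: 2 semitones.

2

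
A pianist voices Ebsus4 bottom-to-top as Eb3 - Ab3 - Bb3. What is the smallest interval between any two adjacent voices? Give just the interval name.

major second

Adjacent intervals: Eb3→Ab3 = perfect fourth; Ab3→Bb3 = major second.
The smallest is Ab3 to Bb3, a major second (2 semitones).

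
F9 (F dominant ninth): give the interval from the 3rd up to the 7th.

diminished fifth

F9 (F dominant ninth) is spelled F A C E♭ G.
So we need the interval from A up to E♭.
From A to E♭: 6 semitones over a fifth = diminished.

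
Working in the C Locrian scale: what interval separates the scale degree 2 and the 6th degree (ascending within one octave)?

P5

C locrian: C Db Eb F Gb Ab Bb.
Scale degree 2 = Db; 6th degree = Ab.
Counting 5 letters and 7 half steps from Db gives a perfect fifth.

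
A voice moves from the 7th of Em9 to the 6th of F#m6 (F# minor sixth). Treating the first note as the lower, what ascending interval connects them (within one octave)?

augmented 1st

Em9 has D as its 7th, and F#m6 (F# minor sixth) has D# as its 6th.
From D to D#: 1 semitone over a unison = augmented.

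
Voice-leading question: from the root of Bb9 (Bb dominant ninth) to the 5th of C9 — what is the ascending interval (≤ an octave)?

M6

The root of Bb9 (Bb dominant ninth) is Bb; the 5th of C9 is G.
Bb up to G spans 6 letter names and 9 semitones — a major sixth.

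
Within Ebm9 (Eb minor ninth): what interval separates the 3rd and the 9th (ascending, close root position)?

M7

Eb minor ninth: Eb–Gb–Bb–Db–F.
That puts Gb below F.
Counting 7 letters and 11 half steps from Gb gives a major seventh.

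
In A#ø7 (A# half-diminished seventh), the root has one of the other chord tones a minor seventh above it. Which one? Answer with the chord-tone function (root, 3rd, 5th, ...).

A#ø7 is spelled A#–C#–E–G#.
The root is A#. A minor seventh above A# is G#.
G# is the chord's 7th.

7th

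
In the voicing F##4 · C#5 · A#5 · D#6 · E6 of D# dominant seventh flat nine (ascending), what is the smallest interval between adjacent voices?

minor 2nd

Adjacent intervals: F##4→C#5 = diminished fifth; C#5→A#5 = major sixth; A#5→D#6 = perfect fourth; D#6→E6 = minor second.
The smallest is D#6 to E6, a minor second (1 semitone).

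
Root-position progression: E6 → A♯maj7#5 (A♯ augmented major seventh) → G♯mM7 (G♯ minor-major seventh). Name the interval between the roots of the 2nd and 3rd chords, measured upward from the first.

minor seventh

The roots are A♯ and G♯.
From A♯ to G♯: 10 semitones over a seventh = minor.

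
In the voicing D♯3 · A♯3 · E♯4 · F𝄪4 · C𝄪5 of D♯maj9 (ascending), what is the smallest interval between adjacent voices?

major second

Adjacent intervals: D♯3→A♯3 = perfect fifth; A♯3→E♯4 = perfect fifth; E♯4→F𝄪4 = major second; F𝄪4→C𝄪5 = perfect fifth.
The smallest is E♯4 to F𝄪4, a major second (2 semitones).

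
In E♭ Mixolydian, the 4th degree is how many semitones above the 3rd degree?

1

The scale is E♭ F G A♭ B♭ C D♭.
G up to A♭ is a minor second — 1 semitone.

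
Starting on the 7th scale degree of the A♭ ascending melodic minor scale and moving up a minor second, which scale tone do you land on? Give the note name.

Ab

The scale is A♭ B♭ C♭ D♭ E♭ F G.
The 7th scale degree is G; a minor second above that is A♭ — scale degree 1.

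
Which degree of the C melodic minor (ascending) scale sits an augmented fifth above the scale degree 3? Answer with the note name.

B

The scale is C D Eb F G A B.
The scale degree 3 is Eb; an augmented fifth above that is B — scale degree 7.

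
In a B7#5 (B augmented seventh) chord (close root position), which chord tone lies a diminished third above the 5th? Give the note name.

A

B7#5 (B augmented seventh): B, D#, F##, A.
The 5th is F##. A diminished third above F## is A.
A is the chord's 7th.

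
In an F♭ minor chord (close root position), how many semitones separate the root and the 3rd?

3

The chord tones of F♭min are F♭–A𝄫–C♭.
F♭ to A𝄫 is a minor third: 3 semitones.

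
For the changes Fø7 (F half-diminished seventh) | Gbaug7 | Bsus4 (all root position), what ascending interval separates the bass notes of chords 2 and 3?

augmented third

The roots are Gb and B.
3 letter names make it a third; at 5 semitones (a half step wider than major) the quality is augmented.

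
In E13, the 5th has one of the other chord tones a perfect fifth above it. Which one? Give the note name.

E dominant thirteenth: E, G#, B, D, F#, C#.
The 5th is B. A perfect fifth above B is F#.
F# is the chord's 9th.

F#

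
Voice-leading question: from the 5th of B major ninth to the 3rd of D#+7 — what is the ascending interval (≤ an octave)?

The 5th of B major ninth is F#; the 3rd of D#+7 is F##.
1 letter names make it a unison; at 1 semitone (a half step wider than perfect) the quality is augmented.

augmented unison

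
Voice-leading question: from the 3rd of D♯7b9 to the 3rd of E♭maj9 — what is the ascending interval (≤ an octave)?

D♯7b9 has F𝄪 as its 3rd, and E♭maj9 has G as its 3rd.
2 letter names make it a second; at 0 semitones (a whole step narrower than major) the quality is diminished.

diminished second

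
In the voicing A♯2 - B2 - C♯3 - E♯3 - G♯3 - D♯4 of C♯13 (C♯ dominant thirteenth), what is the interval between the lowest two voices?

Those voices are A♯2 and B2.
A♯ up to B is 1 semitone, a half step narrower than a major second, so the interval is minor.

minor second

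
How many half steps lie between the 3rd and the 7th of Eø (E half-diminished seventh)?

The chord tones of Eø (E half-diminished seventh) are E G B♭ D.
G to D is a perfect fifth: 7 semitones.

7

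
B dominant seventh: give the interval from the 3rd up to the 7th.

Spelling the chord: B-D#-F#-A.
3rd = D#; 7th = A.
5 letter names make it a fifth; at 6 semitones (a half step narrower than perfect) the quality is diminished.

diminished fifth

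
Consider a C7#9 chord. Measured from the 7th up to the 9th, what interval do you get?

augmented 3rd

C7#9 is spelled C–E–G–Bb–D#.
The 7th is Bb and the 9th is D#.
Bb up to D# is 5 semitones, a half step wider than a major third, so the interval is augmented.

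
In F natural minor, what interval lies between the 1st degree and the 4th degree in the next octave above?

perfect eleventh

F natural minor: F G Ab Bb C Db Eb.
That puts F below Bb.
From F to Bb is 17 semitones, exactly the perfect eleventh.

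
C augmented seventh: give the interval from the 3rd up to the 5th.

major 3rd

The chord tones of C7#5 (C augmented seventh) are C-E-G#-Bb.
The 3rd is E and the 5th is G#.
From E to G# is 4 semitones, exactly the major third.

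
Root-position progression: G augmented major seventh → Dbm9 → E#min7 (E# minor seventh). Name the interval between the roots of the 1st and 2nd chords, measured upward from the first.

diminished 5th

The roots are G and Db.
From G to Db: 6 semitones over a fifth = diminished.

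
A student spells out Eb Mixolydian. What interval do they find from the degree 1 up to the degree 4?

Spelling Eb Mixolydian: Eb F G Ab Bb C Db.
That puts Eb below Ab.
From Eb to Ab is 5 semitones, exactly the perfect fourth.

P4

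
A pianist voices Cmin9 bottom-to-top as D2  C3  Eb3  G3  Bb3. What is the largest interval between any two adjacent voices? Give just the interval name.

minor seventh

Adjacent intervals: D2→C3 = minor seventh; C3→Eb3 = minor third; Eb3→G3 = major third; G3→Bb3 = minor third.
The largest is D2 to C3, a minor seventh (10 semitones).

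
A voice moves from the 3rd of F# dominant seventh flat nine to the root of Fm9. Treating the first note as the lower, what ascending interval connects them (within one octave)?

The 3rd of F# dominant seventh flat nine is A#; the root of Fm9 is F.
A# up to F is 7 semitones, a whole step narrower than a major sixth, so the interval is diminished.

diminished 6th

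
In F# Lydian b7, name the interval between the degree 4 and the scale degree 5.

minor second

F# lydian dominant: F# G# A# B# C# D# E.
That puts B# below C#.
From B# to C#: 1 semitone over a second = minor.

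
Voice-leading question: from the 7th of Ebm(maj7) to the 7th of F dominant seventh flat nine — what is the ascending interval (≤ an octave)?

minor 2nd

Ebm(maj7) has D as its 7th, and F dominant seventh flat nine has Eb as its 7th.
2 letter names make it a second; at 1 semitone (a half step narrower than major) the quality is minor.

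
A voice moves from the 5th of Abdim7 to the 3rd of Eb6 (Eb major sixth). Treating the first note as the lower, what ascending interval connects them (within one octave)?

A3

Abdim7 has Ebb as its 5th, and Eb6 (Eb major sixth) has G as its 3rd.
3 letter names make it a third; at 5 semitones (a half step wider than major) the quality is augmented.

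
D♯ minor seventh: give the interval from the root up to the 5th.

Spelling the chord: D♯, F♯, A♯, C♯.
The root is D♯ and the 5th is A♯.
D♯ up to A♯ spans 5 letter names and 7 semitones — a perfect fifth.

perfect fifth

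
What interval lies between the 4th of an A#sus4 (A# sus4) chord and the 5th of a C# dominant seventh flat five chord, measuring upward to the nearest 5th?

diminished fourth

A#sus4 (A# sus4) has D# as its 4th, and C# dominant seventh flat five has G as its 5th.
From D# to G: 4 semitones over a fourth = diminished.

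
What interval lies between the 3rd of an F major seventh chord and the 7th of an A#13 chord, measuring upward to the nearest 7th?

F major seventh has A as its 3rd, and A#13 has G# as its 7th.
From A to G# is 11 semitones, exactly the major seventh.

major seventh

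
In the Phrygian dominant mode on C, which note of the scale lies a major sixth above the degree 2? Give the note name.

Bb

The scale is C Db E F G Ab Bb.
The degree 2 is Db; a major sixth above that is Bb — scale degree 7.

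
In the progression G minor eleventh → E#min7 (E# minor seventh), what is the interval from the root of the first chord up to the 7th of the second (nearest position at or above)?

G minor eleventh has G as its root, and E#min7 (E# minor seventh) has D# as its 7th.
From G to D#: 8 semitones over a fifth = augmented.

A5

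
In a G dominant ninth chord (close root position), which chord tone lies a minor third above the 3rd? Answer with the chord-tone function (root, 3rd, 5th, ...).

5th

Spelling the chord: G, B, D, F, A.
The 3rd is B. A minor third above B is D.
D is the chord's 5th.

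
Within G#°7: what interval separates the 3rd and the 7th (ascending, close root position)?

G#°7: G#–B–D–F.
3rd = B; 7th = F.
From B to F: 6 semitones over a fifth = diminished.

diminished 5th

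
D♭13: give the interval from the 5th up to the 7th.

Spelling the chord: D♭, F, A♭, C♭, E♭, B♭.
The 5th is A♭ and the 7th is C♭.
From A♭ to C♭: 3 semitones over a third = minor.

minor third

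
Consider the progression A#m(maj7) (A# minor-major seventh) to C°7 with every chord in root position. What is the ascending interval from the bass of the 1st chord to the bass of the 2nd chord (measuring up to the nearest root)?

diminished 3rd

The roots are A# and C.
From A# to C: 2 semitones over a third = diminished.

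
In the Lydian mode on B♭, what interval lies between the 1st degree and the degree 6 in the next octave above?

The scale runs B♭ C D E F G A.
The 1st degree is B♭ and the 6th degree (up an octave) is G.
B♭ up to G spans 13 letter names and 21 semitones — a major thirteenth.

major thirteenth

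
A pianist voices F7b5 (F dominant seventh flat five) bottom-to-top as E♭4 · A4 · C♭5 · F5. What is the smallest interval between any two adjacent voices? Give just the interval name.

diminished third

Adjacent intervals: E♭4→A4 = augmented fourth; A4→C♭5 = diminished third; C♭5→F5 = augmented fourth.
The smallest is A4 to C♭5, a diminished third (2 semitones).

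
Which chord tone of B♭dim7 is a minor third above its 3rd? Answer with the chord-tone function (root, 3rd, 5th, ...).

5th

The chord tones of B♭ diminished seventh are B♭ D♭ F♭ A𝄫.
The 3rd is D♭. A minor third above D♭ is F♭.
F♭ is the chord's 5th.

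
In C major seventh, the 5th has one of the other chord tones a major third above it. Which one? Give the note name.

B

Spelling the chord: C-E-G-B.
The 5th is G. A major third above G is B.
B is the chord's 7th.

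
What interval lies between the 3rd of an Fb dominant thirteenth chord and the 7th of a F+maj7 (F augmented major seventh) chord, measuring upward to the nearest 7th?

The 3rd of Fb dominant thirteenth is Ab; the 7th of F+maj7 (F augmented major seventh) is E.
From Ab to E: 8 semitones over a fifth = augmented.

augmented fifth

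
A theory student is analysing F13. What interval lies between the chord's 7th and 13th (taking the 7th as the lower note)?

major seventh

F13: F, A, C, Eb, G, D.
So we need the interval from Eb up to D.
From Eb to D is 11 semitones, exactly the major seventh.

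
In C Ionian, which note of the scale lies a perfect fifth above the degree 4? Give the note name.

The scale is C D E F G A B.
The degree 4 is F; a perfect fifth above that is C — scale degree 1.

C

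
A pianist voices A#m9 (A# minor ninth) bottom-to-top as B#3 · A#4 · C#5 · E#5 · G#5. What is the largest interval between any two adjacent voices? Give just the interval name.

m7

Adjacent intervals: B#3→A#4 = minor seventh; A#4→C#5 = minor third; C#5→E#5 = major third; E#5→G#5 = minor third.
The largest is B#3 to A#4, a minor seventh (10 semitones).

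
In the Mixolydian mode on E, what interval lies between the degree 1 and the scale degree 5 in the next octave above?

perfect 12th

The scale runs E F♯ G♯ A B C♯ D.
So we need the interval from E up to B.
Counting 12 letters and 19 half steps from E gives a perfect twelfth.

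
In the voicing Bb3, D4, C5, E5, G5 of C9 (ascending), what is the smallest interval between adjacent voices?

Adjacent intervals: Bb3→D4 = major third; D4→C5 = minor seventh; C5→E5 = major third; E5→G5 = minor third.
The smallest is E5 to G5, a minor third (3 semitones).

minor third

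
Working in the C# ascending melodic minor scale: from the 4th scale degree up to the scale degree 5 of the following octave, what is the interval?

Spelling the C# ascending melodic minor scale: C# D# E F# G# A# B#.
That puts F# below G#.
From F# to G# is 14 semitones, exactly the major ninth.

major ninth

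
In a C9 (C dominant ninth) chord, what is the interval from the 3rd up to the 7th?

d5

Spelling the chord: C-E-G-B♭-D.
The 3rd is E and the 7th is B♭.
E up to B♭ is 6 semitones, a half step narrower than a perfect fifth, so the interval is diminished.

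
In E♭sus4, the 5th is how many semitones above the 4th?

E♭sus4 is spelled E♭, A♭, B♭.
A♭ to B♭ is a major second: 2 semitones.

2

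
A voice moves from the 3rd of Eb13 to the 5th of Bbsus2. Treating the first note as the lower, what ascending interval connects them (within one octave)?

minor seventh

Eb13 has G as its 3rd, and Bbsus2 has F as its 5th.
7 letter names make it a seventh; at 10 semitones (a half step narrower than major) the quality is minor.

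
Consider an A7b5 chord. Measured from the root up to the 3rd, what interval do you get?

Spelling the chord: A-C♯-E♭-G.
So we need the interval from A up to C♯.
From A to C♯ is 4 semitones, exactly the major third.

M3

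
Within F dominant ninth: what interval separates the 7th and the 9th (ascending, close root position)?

major third

F9 is spelled F, A, C, Eb, G.
That puts Eb below G.
Eb up to G spans 3 letter names and 4 semitones — a major third.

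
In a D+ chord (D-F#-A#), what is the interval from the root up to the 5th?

augmented fifth

Root = D; 5th = A#.
5 letter names make it a fifth; at 8 semitones (a half step wider than perfect) the quality is augmented.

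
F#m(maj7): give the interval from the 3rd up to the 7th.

A5

The chord tones of F# minor-major seventh are F# A C# E#.
That puts A below E#.
A up to E# is 8 semitones, a half step wider than a perfect fifth, so the interval is augmented.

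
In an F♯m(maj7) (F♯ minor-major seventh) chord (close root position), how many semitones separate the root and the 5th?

F♯mM7 is spelled F♯-A-C♯-E♯.
F♯ to C♯ is a perfect fifth: 7 semitones.

7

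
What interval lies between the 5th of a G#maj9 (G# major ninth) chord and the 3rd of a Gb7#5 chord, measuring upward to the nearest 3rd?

The 5th of G#maj9 (G# major ninth) is D#; the 3rd of Gb7#5 is Bb.
D# up to Bb is 7 semitones, a whole step narrower than a major sixth, so the interval is diminished.

diminished sixth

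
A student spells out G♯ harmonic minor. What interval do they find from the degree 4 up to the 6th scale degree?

Spelling G♯ harmonic minor: G♯ A♯ B C♯ D♯ E F𝄪.
So we need the interval from C♯ up to E.
C♯ up to E is 3 semitones, a half step narrower than a major third, so the interval is minor.

minor third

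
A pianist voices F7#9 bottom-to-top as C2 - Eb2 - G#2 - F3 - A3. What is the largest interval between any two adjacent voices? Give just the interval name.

Adjacent intervals: C2→Eb2 = minor third; Eb2→G#2 = augmented third; G#2→F3 = diminished seventh; F3→A3 = major third.
The largest is G#2 to F3, a diminished seventh (9 semitones).

diminished seventh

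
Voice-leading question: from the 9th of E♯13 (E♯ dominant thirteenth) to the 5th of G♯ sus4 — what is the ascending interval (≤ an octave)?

E♯13 (E♯ dominant thirteenth) has F𝄪 as its 9th, and G♯ sus4 has D♯ as its 5th.
6 letter names make it a sixth; at 8 semitones (a half step narrower than major) the quality is minor.

minor sixth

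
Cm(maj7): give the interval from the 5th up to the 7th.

C minor-major seventh: C, E♭, G, B.
That puts G below B.
From G to B is 4 semitones, exactly the major third.

major third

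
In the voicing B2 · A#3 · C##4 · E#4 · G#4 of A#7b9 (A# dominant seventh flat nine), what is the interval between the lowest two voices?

Those voices are B2 and A#3.
B up to A# spans 7 letter names and 11 semitones — a major seventh.

major seventh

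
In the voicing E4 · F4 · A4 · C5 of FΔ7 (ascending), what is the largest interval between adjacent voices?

Adjacent intervals: E4→F4 = minor second; F4→A4 = major third; A4→C5 = minor third.
The largest is F4 to A4, a major third (4 semitones).

major third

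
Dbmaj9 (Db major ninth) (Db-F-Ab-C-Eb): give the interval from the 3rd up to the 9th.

minor seventh

The 3rd is F and the 9th is Eb.
7 letter names make it a seventh; at 10 semitones (a half step narrower than major) the quality is minor.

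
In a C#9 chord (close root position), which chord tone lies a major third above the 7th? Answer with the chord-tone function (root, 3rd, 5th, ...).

9th

C#9 is spelled C#-E#-G#-B-D#.
The 7th is B. A major third above B is D#.
D# is the chord's 9th.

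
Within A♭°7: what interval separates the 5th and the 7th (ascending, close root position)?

minor third

Spelling the chord: A♭ C♭ E𝄫 G𝄫.
The 5th is E𝄫 and the 7th is G𝄫.
From E𝄫 to G𝄫: 3 semitones over a third = minor.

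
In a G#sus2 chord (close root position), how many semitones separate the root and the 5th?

G#sus2: G# A# D#.
G# to D# is a perfect fifth: 7 semitones.

7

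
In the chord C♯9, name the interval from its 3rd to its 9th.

m7

Spelling the chord: C♯ E♯ G♯ B D♯.
That puts E♯ below D♯.
7 letter names make it a seventh; at 10 semitones (a half step narrower than major) the quality is minor.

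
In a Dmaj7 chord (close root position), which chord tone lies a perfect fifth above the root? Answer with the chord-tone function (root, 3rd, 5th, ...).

5th

DM7 is spelled D-F♯-A-C♯.
The root is D. A perfect fifth above D is A.
A is the chord's 5th.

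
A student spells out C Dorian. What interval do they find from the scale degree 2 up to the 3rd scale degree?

The scale runs C D Eb F G A Bb.
So we need the interval from D up to Eb.
D up to Eb is 1 semitone, a half step narrower than a major second, so the interval is minor.

minor 2nd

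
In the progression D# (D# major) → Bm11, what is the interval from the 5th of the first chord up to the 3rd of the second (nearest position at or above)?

diminished 4th

The 5th of D# (D# major) is A#; the 3rd of Bm11 is D.
4 letter names make it a fourth; at 4 semitones (a half step narrower than perfect) the quality is diminished.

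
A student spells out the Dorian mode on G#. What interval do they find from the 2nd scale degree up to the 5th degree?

perfect fourth

G# dorian: G# A# B C# D# E# F#.
The 2nd scale degree is A# and the degree 5 is D#.
Counting 4 letters and 5 half steps from A# gives a perfect fourth.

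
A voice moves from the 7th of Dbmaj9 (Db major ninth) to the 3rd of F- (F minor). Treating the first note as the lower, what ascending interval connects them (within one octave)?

minor sixth

The 7th of Dbmaj9 (Db major ninth) is C; the 3rd of F- (F minor) is Ab.
C up to Ab is 8 semitones, a half step narrower than a major sixth, so the interval is minor.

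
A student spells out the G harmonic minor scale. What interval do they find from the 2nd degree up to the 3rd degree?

minor second

G harmonic minor: G A Bb C D Eb F#.
So we need the interval from A up to Bb.
2 letter names make it a second; at 1 semitone (a half step narrower than major) the quality is minor.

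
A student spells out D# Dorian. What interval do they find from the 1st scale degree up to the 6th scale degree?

major 6th

D# dorian: D# E# F# G# A# B# C#.
1st scale degree = D#; scale degree 6 = B#.
D# up to B# spans 6 letter names and 9 semitones — a major sixth.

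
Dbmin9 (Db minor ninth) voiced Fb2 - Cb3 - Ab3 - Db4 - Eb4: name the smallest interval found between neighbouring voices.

Adjacent intervals: Fb2→Cb3 = perfect fifth; Cb3→Ab3 = major sixth; Ab3→Db4 = perfect fourth; Db4→Eb4 = major second.
The smallest is Db4 to Eb4, a major second (2 semitones).

major 2nd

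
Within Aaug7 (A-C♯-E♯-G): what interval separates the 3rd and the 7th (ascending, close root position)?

The 3rd is C♯ and the 7th is G.
From C♯ to G: 6 semitones over a fifth = diminished.
That tritone between 3rd and 7th is what gives the dominant seventh its pull toward resolution.

d5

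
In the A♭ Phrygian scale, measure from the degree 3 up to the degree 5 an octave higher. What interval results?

The scale runs A♭ B𝄫 C♭ D♭ E♭ F♭ G♭.
So we need the interval from C♭ up to E♭.
From C♭ to E♭ is 16 semitones, exactly the major tenth.

major 10th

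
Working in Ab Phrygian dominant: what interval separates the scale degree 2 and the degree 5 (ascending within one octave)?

augmented 4th

The scale runs Ab Bbb C Db Eb Fb Gb.
Scale degree 2 = Bbb; 5th scale degree = Eb.
Bbb up to Eb is 6 semitones, a half step wider than a perfect fourth, so the interval is augmented.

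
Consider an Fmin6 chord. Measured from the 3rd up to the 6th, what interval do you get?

augmented fourth

Fm6: F–A♭–C–D.
The 3rd is A♭ and the 6th is D.
A♭ up to D is 6 semitones, a half step wider than a perfect fourth, so the interval is augmented.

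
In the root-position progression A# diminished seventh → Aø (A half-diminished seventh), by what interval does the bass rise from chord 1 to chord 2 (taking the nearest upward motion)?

d8

The roots are A# and A.
8 letter names make it an octave; at 11 semitones (a half step narrower than perfect) the quality is diminished.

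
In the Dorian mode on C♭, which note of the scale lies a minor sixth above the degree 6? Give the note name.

Fb

The scale is C♭ D♭ E𝄫 F♭ G♭ A♭ B𝄫.
The degree 6 is A♭; a minor sixth above that is F♭ — scale degree 4.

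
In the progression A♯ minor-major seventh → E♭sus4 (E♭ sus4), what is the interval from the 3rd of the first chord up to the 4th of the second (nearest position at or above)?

A♯ minor-major seventh has C♯ as its 3rd, and E♭sus4 (E♭ sus4) has A♭ as its 4th.
6 letter names make it a sixth; at 7 semitones (a whole step narrower than major) the quality is diminished.

d6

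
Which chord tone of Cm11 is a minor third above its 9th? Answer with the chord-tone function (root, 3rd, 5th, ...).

C minor eleventh is spelled C–E♭–G–B♭–D–F.
The 9th is D. A minor third above D is F.
F is the chord's 11th.

11th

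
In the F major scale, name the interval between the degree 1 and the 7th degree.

F major: F G A Bb C D E.
Degree 1 = F; 7th degree = E.
F up to E spans 7 letter names and 11 semitones — a major seventh.

major seventh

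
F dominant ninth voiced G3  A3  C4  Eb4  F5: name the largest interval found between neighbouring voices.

Adjacent intervals: G3→A3 = major second; A3→C4 = minor third; C4→Eb4 = minor third; Eb4→F5 = major ninth.
The largest is Eb4 to F5, a major ninth (14 semitones).

major ninth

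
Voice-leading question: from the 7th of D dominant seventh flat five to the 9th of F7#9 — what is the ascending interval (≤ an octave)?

D dominant seventh flat five has C as its 7th, and F7#9 has G# as its 9th.
5 letter names make it a fifth; at 8 semitones (a half step wider than perfect) the quality is augmented.

augmented 5th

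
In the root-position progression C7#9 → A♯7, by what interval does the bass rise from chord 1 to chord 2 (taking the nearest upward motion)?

The roots are C and A♯.
From C to A♯: 10 semitones over a sixth = augmented.

augmented sixth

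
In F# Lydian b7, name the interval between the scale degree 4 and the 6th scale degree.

Spelling F# Lydian b7: F# G# A# B# C# D# E.
So we need the interval from B# up to D#.
B# up to D# is 3 semitones, a half step narrower than a major third, so the interval is minor.

minor 3rd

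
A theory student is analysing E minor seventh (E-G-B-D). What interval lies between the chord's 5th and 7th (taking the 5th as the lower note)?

minor third

So we need the interval from B up to D.
3 letter names make it a third; at 3 semitones (a half step narrower than major) the quality is minor.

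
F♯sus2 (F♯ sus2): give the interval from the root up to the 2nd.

major 2nd

F♯sus2 (F♯ sus2) is spelled F♯–G♯–C♯.
That puts F♯ below G♯.
F♯ up to G♯ spans 2 letter names and 2 semitones — a major second.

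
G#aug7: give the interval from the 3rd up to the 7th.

The chord tones of G#+7 (G# augmented seventh) are G#–B#–D##–F#.
That puts B# below F#.
From B# to F#: 6 semitones over a fifth = diminished.
This 3–7 tritone is the characteristic tension at the heart of the dominant sound.

diminished fifth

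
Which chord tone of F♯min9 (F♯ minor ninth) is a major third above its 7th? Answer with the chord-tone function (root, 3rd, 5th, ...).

F♯m9 (F♯ minor ninth): F♯, A, C♯, E, G♯.
The 7th is E. A major third above E is G♯.
G♯ is the chord's 9th.

9th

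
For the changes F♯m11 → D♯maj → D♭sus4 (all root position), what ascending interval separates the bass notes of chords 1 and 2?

The roots are F♯ and D♯.
Counting 6 letters and 9 half steps from F♯ gives a major sixth.

major 6th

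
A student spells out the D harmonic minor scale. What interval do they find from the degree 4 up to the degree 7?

augmented fourth

The scale runs D E F G A B♭ C♯.
That puts G below C♯.
G up to C♯ is 6 semitones, a half step wider than a perfect fourth, so the interval is augmented.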